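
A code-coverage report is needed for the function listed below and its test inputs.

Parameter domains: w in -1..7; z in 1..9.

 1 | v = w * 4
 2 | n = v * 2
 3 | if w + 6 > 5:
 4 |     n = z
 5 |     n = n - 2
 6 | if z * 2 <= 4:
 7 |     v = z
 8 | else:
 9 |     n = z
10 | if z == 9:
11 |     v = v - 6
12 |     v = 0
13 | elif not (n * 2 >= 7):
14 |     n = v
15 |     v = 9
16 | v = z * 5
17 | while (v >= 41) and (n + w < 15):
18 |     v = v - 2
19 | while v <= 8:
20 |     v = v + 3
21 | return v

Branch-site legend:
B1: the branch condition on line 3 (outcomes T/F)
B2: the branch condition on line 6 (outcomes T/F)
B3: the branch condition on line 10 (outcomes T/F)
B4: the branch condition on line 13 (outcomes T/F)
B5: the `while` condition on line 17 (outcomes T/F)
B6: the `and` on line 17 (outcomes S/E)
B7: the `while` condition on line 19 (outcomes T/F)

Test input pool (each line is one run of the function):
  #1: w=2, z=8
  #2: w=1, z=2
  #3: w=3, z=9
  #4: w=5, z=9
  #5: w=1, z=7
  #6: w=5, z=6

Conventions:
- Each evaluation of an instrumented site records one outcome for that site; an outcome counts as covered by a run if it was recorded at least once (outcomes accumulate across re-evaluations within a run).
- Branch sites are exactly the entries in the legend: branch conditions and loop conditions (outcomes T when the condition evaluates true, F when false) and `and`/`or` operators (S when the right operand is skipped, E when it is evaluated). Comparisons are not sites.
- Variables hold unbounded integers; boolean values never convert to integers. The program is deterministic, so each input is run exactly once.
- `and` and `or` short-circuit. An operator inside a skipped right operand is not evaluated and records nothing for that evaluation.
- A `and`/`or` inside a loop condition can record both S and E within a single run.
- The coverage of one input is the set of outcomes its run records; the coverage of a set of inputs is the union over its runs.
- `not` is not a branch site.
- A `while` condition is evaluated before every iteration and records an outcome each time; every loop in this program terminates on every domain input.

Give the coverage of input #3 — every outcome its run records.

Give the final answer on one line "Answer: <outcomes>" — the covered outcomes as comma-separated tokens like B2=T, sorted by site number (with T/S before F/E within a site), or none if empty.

Event log for input #3 (w=3, z=9):
  B1->T, B2->F, B3->T, B6->E, B5->T, B6->E, B5->T, B6->E, B5->T, B6->S
  B5->F, B7->F
collecting distinct outcomes: B1=T, B2=F, B3=T, B5=T, B5=F, B6=S, B6=E, B7=F

Answer: B1=T, B2=F, B3=T, B5=T, B5=F, B6=S, B6=E, B7=F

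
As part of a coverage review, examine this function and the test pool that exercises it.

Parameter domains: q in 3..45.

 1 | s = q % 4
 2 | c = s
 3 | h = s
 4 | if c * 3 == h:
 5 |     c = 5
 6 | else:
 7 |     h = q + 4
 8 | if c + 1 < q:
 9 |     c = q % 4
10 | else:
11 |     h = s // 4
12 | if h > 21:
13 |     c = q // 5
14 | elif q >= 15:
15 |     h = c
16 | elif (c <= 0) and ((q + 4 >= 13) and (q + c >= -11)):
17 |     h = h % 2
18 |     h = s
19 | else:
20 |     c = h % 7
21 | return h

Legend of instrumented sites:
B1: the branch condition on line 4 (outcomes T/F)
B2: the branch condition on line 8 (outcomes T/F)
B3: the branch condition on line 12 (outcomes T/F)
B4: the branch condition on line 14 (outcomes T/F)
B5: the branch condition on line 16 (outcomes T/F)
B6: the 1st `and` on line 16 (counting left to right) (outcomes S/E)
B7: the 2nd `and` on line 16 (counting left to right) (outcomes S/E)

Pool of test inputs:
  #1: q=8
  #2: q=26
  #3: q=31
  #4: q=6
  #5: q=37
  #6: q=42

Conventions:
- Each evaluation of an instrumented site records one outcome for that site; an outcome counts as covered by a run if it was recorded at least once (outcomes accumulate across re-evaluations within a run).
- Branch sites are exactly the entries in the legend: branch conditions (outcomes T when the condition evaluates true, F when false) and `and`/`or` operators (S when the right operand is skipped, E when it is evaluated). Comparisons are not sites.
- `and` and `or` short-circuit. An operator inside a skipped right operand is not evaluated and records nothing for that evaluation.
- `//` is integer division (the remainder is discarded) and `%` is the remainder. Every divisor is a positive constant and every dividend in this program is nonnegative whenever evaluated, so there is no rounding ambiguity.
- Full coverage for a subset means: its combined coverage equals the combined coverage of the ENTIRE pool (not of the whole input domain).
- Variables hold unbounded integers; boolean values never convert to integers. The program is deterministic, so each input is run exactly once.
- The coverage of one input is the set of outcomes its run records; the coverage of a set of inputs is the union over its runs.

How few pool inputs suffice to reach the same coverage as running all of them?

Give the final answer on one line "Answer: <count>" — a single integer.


test 1 (q=8) hits B1=T, B2=T, B3=F, B4=F, B5=F, B6=E, B7=S
test 2 (q=26) hits B1=F, B2=T, B3=T
test 3 (q=31) hits B1=F, B2=T, B3=T
test 4 (q=6) hits B1=F, B2=T, B3=F, B4=F, B5=F, B6=S
test 5 (q=37) hits B1=F, B2=T, B3=T
test 6 (q=42) hits B1=F, B2=T, B3=T
union over all inputs: B1=T, B1=F, B2=T, B3=T, B3=F, B4=F, B5=F, B6=S, B6=E, B7=S (10 outcomes)
no size-1 subset reaches all 10 outcomes (best union: 7/10)
no size-2 subset reaches all 10 outcomes (best union: 9/10)
inputs {1, 2, 4} (size 3) cover everything; no size-3 subset with a lexicographically smaller index list covers all 10
Answer: 3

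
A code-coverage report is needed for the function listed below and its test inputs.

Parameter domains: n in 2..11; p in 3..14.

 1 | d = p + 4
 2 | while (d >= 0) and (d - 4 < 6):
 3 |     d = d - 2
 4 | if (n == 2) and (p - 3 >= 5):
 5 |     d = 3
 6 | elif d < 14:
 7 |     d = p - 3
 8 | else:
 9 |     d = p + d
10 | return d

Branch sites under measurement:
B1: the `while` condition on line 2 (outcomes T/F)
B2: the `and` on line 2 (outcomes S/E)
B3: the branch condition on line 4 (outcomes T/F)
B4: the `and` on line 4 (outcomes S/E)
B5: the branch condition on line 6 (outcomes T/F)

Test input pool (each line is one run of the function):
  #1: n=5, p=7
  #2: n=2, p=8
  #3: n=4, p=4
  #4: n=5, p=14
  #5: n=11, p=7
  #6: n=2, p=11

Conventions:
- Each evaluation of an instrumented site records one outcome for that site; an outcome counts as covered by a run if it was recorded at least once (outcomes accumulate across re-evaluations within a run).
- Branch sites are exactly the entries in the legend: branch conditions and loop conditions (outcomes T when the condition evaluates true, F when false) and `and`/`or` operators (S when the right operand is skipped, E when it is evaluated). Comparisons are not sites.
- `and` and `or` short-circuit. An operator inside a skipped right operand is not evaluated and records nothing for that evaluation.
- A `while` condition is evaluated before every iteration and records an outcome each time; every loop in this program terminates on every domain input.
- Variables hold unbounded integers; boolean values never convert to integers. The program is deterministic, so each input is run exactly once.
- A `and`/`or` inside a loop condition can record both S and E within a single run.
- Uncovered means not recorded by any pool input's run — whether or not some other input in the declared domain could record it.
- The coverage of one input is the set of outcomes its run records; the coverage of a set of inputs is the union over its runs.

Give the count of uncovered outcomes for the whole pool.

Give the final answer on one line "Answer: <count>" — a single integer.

input #1, n=5, p=7: events B2->E, B1->F, B4->S, B3->F, B5->T; outcomes B1=F, B2=E, B3=F, B4=S, B5=T
input #2, n=2, p=8: events B2->E, B1->F, B4->E, B3->T; outcomes B1=F, B2=E, B3=T, B4=E
input #3, n=4, p=4: events B2->E, B1->T, B2->E, B1->T, B2->E, B1->T, B2->E, B1->T, B2->E, B1->T, B2->S, B1->F, B4->S, B3->F, ...; outcomes B1=T, B1=F, B2=S, B2=E, B3=F, B4=S, B5=T
input #4, n=5, p=14: events B2->E, B1->F, B4->S, B3->F, B5->F; outcomes B1=F, B2=E, B3=F, B4=S, B5=F
input #5, n=11, p=7: events B2->E, B1->F, B4->S, B3->F, B5->T; outcomes B1=F, B2=E, B3=F, B4=S, B5=T
input #6, n=2, p=11: events B2->E, B1->F, B4->E, B3->T; outcomes B1=F, B2=E, B3=T, B4=E
union over the pool: B1=T, B1=F, B2=S, B2=E, B3=T, B3=F, B4=S, B4=E, B5=T, B5=F
uncovered (0 of 10): none

Answer: 0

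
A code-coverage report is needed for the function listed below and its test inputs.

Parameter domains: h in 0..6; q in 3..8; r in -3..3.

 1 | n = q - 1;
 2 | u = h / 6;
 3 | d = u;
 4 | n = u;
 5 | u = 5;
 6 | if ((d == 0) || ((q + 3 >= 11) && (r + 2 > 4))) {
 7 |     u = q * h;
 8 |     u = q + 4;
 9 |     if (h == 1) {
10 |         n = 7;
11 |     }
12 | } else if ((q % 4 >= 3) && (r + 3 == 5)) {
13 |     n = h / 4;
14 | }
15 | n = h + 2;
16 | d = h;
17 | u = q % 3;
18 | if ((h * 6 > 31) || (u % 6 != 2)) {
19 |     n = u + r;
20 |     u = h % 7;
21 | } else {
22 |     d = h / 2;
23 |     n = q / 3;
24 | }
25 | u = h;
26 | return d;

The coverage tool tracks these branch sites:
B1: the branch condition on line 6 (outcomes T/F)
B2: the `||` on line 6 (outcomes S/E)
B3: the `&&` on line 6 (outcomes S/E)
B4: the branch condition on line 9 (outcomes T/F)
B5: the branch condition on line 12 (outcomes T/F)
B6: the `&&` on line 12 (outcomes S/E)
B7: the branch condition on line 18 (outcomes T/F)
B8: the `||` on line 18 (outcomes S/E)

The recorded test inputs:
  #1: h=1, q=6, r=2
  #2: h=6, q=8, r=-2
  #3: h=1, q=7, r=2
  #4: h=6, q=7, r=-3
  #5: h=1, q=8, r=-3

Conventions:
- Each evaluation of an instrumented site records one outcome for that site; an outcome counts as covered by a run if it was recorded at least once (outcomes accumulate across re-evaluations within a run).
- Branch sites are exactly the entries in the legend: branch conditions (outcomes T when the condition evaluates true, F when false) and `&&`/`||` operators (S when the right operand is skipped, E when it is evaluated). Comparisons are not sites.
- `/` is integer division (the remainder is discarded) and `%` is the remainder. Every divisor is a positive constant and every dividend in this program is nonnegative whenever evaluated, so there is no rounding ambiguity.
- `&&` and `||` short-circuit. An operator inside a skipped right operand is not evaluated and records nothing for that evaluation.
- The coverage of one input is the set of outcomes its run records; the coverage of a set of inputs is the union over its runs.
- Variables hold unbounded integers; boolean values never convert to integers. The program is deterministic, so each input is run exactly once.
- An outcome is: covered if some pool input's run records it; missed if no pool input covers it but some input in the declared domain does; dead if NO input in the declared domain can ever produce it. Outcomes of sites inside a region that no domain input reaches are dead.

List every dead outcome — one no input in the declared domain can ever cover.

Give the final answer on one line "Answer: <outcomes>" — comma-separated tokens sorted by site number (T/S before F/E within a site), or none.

running all 294 domain inputs and tallying outcomes:
  reachable outcomes have witnesses, e.g. B1=T (e.g. h=0, q=3, r=-3), B1=F (e.g. h=6, q=3, r=-3), B2=S (e.g. h=0, q=3, r=-3), B2=E (e.g. h=6, q=3, r=-3)

Answer: none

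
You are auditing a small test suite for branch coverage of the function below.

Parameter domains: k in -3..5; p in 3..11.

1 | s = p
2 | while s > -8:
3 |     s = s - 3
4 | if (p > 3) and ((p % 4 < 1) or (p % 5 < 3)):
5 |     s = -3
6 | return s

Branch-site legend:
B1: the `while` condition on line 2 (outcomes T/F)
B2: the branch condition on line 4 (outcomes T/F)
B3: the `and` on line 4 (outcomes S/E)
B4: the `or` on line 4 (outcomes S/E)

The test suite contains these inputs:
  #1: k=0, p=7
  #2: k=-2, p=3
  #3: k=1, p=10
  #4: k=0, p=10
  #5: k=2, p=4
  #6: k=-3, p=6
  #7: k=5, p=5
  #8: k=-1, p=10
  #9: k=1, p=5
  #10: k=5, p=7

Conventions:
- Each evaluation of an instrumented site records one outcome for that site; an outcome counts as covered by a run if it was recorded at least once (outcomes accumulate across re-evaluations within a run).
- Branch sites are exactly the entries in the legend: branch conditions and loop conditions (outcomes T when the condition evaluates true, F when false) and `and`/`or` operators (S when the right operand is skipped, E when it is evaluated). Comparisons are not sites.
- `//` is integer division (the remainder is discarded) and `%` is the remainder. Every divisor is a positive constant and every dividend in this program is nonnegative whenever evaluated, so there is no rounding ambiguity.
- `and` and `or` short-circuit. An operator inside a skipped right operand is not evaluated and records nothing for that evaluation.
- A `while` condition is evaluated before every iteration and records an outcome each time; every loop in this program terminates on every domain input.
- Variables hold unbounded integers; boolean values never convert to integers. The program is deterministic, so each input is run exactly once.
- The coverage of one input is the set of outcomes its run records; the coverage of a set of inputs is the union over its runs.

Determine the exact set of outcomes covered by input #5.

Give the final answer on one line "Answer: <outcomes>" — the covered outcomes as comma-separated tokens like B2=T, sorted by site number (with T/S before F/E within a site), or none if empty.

Simulating input #5 (k=2, p=4) step by step:
  B1->T, B1->T, B1->T, B1->T, B1->F, B3->E, B4->S, B2->T
distinct outcomes covered: B1=T, B1=F, B2=T, B3=E, B4=S

Answer: B1=T, B1=F, B2=T, B3=E, B4=S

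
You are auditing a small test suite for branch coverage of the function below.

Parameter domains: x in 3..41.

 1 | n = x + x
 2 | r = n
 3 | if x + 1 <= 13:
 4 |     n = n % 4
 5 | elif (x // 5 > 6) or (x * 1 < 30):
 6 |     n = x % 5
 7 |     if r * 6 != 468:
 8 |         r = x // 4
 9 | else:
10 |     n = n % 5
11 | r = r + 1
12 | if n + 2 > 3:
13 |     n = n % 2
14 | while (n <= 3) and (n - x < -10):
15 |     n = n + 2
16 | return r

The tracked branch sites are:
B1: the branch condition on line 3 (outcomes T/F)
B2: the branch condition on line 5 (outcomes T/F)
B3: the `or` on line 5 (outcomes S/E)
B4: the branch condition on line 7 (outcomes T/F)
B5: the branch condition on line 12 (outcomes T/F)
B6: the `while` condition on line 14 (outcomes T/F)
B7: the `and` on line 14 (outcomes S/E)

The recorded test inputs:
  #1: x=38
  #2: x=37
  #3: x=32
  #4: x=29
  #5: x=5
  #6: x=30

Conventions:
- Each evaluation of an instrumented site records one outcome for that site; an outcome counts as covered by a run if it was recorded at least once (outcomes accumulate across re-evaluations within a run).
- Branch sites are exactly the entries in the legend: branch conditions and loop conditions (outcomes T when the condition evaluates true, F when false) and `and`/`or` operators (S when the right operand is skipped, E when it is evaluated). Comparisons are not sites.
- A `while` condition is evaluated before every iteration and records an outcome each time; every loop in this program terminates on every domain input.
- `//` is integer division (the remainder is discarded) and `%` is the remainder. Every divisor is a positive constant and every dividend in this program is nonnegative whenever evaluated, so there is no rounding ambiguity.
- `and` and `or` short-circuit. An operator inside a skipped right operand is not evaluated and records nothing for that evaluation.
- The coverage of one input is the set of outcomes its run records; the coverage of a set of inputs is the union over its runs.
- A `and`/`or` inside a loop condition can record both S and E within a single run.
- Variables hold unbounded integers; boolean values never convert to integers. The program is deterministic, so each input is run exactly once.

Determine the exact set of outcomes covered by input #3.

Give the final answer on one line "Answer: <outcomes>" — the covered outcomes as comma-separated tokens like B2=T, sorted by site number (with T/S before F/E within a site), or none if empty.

Tracing the run of input #3 (x=32):
  B1->F, B3->E, B2->F, B5->T, B7->E, B6->T, B7->E, B6->T, B7->S, B6->F
collecting distinct outcomes: B1=F, B2=F, B3=E, B5=T, B6=T, B6=F, B7=S, B7=E

Answer: B1=F, B2=F, B3=E, B5=T, B6=T, B6=F, B7=S, B7=E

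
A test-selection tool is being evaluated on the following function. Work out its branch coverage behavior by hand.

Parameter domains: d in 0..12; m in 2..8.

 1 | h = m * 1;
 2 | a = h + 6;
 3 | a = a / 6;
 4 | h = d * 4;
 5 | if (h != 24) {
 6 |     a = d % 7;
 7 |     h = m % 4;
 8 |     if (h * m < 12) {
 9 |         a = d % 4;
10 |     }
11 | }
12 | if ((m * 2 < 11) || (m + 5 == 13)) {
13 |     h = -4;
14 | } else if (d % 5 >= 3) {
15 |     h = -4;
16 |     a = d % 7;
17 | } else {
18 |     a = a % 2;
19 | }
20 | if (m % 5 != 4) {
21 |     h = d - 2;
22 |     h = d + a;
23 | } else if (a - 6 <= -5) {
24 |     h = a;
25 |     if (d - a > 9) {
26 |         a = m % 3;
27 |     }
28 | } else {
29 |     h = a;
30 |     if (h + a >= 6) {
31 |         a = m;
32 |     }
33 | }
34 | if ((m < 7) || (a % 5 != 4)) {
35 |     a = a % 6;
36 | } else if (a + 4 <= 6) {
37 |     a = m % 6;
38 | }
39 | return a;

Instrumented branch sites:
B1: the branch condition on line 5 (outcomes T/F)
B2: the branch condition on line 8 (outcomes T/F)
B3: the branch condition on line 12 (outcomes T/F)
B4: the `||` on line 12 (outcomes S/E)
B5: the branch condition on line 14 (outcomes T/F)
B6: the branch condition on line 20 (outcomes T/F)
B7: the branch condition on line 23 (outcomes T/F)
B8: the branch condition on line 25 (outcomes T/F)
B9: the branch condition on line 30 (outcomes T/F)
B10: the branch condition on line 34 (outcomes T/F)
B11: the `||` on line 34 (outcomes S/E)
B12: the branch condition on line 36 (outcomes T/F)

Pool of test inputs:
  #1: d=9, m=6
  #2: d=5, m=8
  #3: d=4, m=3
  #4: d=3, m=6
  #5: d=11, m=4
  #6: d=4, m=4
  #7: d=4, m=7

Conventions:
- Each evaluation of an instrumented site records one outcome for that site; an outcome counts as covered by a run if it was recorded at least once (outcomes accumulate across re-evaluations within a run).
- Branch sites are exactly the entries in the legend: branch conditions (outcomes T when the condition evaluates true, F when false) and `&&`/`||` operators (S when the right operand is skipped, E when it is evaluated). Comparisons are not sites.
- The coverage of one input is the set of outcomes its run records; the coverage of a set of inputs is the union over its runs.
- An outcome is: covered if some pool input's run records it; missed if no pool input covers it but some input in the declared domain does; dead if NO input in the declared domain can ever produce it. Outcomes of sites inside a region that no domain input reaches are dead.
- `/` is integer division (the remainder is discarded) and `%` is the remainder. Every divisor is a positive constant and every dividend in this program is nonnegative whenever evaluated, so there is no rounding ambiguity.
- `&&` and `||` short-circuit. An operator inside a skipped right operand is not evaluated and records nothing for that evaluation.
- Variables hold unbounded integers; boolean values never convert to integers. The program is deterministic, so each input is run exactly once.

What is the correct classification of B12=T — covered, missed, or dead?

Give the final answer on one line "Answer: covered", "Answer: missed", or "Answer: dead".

no pool input records B12=T
checking all 91 inputs in the declared domain: B12=T is never recorded -> dead

Answer: dead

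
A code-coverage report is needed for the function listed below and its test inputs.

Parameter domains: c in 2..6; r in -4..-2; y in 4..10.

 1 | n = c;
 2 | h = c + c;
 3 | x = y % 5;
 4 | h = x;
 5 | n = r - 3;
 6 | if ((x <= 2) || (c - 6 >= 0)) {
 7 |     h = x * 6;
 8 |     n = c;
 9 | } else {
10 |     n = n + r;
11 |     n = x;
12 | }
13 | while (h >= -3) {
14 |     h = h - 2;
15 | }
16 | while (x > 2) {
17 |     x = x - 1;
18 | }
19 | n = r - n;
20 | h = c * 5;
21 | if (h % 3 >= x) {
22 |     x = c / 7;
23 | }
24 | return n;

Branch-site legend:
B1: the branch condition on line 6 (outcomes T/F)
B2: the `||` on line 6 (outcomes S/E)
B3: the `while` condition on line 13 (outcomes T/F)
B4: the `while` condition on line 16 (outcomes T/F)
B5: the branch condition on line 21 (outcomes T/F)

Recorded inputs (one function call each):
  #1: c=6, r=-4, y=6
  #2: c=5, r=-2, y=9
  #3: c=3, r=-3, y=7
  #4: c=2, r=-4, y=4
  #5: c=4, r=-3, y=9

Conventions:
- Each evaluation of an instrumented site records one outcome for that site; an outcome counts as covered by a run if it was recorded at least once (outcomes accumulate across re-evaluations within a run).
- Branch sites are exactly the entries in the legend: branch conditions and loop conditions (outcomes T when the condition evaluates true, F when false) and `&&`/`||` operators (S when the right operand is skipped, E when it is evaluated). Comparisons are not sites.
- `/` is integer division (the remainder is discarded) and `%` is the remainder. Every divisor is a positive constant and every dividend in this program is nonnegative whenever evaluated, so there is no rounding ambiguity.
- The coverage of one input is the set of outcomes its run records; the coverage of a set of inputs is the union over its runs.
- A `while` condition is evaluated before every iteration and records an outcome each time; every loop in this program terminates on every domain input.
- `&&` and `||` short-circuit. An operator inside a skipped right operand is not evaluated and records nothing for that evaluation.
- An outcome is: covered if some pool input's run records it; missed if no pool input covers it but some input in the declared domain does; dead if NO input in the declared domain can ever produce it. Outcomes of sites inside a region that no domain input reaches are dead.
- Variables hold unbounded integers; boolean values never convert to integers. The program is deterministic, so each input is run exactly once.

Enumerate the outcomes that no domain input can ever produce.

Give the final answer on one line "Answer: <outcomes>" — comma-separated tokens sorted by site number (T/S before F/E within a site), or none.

exhaustive pass over the 105-input domain:
  reachable outcomes have witnesses, e.g. B1=T (e.g. c=2, r=-4, y=5), B1=F (e.g. c=2, r=-4, y=4), B2=S (e.g. c=2, r=-4, y=5), B2=E (e.g. c=2, r=-4, y=4)

Answer: none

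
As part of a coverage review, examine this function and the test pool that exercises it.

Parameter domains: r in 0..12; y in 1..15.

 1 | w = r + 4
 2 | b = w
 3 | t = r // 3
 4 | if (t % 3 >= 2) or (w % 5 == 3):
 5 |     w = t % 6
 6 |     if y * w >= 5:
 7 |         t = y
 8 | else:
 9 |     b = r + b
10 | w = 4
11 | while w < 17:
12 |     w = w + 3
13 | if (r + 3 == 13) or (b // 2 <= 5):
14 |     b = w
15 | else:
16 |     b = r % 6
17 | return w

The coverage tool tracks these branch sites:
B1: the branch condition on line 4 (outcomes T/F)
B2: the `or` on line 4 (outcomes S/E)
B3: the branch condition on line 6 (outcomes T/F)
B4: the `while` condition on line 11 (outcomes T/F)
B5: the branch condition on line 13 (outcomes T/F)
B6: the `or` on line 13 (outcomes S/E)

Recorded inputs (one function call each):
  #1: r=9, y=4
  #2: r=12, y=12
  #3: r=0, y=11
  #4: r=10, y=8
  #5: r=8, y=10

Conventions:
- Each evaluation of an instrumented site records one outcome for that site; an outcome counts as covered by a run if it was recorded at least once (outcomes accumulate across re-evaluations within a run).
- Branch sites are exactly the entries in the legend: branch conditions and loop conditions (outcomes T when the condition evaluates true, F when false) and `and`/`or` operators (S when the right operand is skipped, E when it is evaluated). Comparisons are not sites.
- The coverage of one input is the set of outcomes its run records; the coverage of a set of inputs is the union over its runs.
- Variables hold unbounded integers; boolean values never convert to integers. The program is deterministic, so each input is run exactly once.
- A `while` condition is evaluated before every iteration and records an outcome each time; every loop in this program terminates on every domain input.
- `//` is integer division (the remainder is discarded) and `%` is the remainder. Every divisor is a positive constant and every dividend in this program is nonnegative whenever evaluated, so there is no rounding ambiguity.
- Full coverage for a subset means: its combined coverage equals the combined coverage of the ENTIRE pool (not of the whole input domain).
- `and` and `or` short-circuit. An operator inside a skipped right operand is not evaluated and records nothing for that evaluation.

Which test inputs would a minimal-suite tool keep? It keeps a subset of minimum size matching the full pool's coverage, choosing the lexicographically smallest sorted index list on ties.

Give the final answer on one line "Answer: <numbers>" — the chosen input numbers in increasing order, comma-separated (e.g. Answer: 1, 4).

test 1 (r=9, y=4) fires B2->E, B1->T, B3->T, B4->T, B4->T, B4->T, B4->T, B4->T, B4->F, B6->E, B5->F; hits B1=T, B2=E, B3=T, B4=T, B4=F, B5=F, B6=E
test 2 (r=12, y=12) fires B2->E, B1->F, B4->T, B4->T, B4->T, B4->T, B4->T, B4->F, B6->E, B5->F; hits B1=F, B2=E, B4=T, B4=F, B5=F, B6=E
test 3 (r=0, y=11) fires B2->E, B1->F, B4->T, B4->T, B4->T, B4->T, B4->T, B4->F, B6->E, B5->T; hits B1=F, B2=E, B4=T, B4=F, B5=T, B6=E
test 4 (r=10, y=8) fires B2->E, B1->F, B4->T, B4->T, B4->T, B4->T, B4->T, B4->F, B6->S, B5->T; hits B1=F, B2=E, B4=T, B4=F, B5=T, B6=S
test 5 (r=8, y=10) fires B2->S, B1->T, B3->T, B4->T, B4->T, B4->T, B4->T, B4->T, B4->F, B6->E, B5->F; hits B1=T, B2=S, B3=T, B4=T, B4=F, B5=F, B6=E
pool-wide coverage (11 outcomes): B1=T, B1=F, B2=S, B2=E, B3=T, B4=T, B4=F, B5=T, B5=F, B6=S, B6=E
size 1 is not enough: best union over all size-1 subsets is 7/11
the canonical winner is {4, 5}: size 2, full 11-outcome coverage, earliest index list among size-2 covers

Answer: 4, 5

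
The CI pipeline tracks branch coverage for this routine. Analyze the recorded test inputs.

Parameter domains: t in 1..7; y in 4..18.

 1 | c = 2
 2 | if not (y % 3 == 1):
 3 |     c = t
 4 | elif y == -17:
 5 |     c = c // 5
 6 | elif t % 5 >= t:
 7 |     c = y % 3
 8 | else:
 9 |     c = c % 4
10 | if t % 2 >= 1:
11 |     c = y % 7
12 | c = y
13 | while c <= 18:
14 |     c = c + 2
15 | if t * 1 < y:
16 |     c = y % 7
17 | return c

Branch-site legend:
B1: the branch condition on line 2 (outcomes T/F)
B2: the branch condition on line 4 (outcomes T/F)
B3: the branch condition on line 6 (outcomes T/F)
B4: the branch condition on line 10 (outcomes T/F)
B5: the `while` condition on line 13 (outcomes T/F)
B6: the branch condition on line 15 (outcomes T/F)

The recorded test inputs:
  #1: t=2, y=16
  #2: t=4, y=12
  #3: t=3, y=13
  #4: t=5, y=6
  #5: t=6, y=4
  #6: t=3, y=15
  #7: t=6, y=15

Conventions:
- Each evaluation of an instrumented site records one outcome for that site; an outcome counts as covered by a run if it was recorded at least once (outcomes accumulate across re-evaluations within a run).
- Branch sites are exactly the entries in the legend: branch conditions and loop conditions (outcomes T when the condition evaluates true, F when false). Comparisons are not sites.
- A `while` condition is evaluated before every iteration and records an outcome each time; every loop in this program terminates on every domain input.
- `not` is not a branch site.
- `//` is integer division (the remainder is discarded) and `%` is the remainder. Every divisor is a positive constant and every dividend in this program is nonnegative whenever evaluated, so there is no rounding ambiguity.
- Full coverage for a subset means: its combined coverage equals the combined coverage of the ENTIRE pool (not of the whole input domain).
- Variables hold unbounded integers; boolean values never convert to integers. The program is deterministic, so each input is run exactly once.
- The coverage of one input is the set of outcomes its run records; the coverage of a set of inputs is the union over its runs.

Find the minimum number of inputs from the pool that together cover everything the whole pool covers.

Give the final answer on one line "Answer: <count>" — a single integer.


test 1 (t=2, y=16) fires B1->F, B2->F, B3->T, B4->F, B5->T, B5->T, B5->F, B6->T; hits B1=F, B2=F, B3=T, B4=F, B5=T, B5=F, B6=T
test 2 (t=4, y=12) fires B1->T, B4->F, B5->T, B5->T, B5->T, B5->T, B5->F, B6->T; hits B1=T, B4=F, B5=T, B5=F, B6=T
test 3 (t=3, y=13) fires B1->F, B2->F, B3->T, B4->T, B5->T, B5->T, B5->T, B5->F, B6->T; hits B1=F, B2=F, B3=T, B4=T, B5=T, B5=F, B6=T
test 4 (t=5, y=6) fires B1->T, B4->T, B5->T, B5->T, B5->T, B5->T, B5->T, B5->T, B5->T, B5->F, B6->T; hits B1=T, B4=T, B5=T, B5=F, B6=T
test 5 (t=6, y=4) fires B1->F, B2->F, B3->F, B4->F, B5->T, B5->T, B5->T, B5->T, B5->T, B5->T, B5->T, B5->T, B5->F, B6->F; hits B1=F, B2=F, B3=F, B4=F, B5=T, B5=F, B6=F
test 6 (t=3, y=15) fires B1->T, B4->T, B5->T, B5->T, B5->F, B6->T; hits B1=T, B4=T, B5=T, B5=F, B6=T
test 7 (t=6, y=15) fires B1->T, B4->F, B5->T, B5->T, B5->F, B6->T; hits B1=T, B4=F, B5=T, B5=F, B6=T
the full pool covers 11 outcomes: B1=T, B1=F, B2=F, B3=T, B3=F, B4=T, B4=F, B5=T, B5=F, B6=T, B6=F
every size-1 subset falls short of the 11 outcomes (best: 7/11)
every size-2 subset falls short of the 11 outcomes (best: 10/11)
the canonical winner is {1, 4, 5}: size 3, full 11-outcome coverage, earliest index list among size-3 covers
Answer: 3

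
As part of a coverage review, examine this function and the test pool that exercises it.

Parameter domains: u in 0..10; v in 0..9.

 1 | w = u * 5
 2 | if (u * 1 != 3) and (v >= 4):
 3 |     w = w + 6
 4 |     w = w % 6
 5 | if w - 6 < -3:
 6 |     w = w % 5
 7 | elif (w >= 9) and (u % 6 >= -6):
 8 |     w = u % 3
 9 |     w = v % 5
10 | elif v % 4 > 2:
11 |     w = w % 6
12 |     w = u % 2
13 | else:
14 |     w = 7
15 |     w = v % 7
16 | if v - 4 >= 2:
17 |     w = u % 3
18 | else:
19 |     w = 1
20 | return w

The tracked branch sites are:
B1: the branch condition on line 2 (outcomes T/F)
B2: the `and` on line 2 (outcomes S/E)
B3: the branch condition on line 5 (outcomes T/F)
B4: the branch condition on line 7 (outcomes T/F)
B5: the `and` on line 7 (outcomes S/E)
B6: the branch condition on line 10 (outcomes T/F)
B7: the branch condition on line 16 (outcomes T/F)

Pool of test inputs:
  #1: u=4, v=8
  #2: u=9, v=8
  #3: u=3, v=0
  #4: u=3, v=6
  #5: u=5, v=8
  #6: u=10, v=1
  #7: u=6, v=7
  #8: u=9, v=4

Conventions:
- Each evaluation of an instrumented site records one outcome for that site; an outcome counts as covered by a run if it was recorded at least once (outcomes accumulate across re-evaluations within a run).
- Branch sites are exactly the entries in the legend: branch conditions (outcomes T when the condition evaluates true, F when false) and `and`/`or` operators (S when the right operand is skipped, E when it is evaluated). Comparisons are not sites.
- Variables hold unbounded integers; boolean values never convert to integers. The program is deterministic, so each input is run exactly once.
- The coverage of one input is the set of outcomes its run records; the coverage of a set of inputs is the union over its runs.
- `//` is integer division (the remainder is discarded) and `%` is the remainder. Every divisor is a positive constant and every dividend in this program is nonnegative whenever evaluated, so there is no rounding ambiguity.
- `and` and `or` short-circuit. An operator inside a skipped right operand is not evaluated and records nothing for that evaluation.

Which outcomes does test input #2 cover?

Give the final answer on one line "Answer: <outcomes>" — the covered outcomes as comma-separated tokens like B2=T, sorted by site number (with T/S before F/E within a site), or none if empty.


Running input #2 (u=9, v=8), event by event:
  B2->E, B1->T, B3->F, B5->S, B4->F, B6->F, B7->T
as a set, this run covers: B1=T, B2=E, B3=F, B4=F, B5=S, B6=F, B7=T
Answer: B1=T, B2=E, B3=F, B4=F, B5=S, B6=F, B7=T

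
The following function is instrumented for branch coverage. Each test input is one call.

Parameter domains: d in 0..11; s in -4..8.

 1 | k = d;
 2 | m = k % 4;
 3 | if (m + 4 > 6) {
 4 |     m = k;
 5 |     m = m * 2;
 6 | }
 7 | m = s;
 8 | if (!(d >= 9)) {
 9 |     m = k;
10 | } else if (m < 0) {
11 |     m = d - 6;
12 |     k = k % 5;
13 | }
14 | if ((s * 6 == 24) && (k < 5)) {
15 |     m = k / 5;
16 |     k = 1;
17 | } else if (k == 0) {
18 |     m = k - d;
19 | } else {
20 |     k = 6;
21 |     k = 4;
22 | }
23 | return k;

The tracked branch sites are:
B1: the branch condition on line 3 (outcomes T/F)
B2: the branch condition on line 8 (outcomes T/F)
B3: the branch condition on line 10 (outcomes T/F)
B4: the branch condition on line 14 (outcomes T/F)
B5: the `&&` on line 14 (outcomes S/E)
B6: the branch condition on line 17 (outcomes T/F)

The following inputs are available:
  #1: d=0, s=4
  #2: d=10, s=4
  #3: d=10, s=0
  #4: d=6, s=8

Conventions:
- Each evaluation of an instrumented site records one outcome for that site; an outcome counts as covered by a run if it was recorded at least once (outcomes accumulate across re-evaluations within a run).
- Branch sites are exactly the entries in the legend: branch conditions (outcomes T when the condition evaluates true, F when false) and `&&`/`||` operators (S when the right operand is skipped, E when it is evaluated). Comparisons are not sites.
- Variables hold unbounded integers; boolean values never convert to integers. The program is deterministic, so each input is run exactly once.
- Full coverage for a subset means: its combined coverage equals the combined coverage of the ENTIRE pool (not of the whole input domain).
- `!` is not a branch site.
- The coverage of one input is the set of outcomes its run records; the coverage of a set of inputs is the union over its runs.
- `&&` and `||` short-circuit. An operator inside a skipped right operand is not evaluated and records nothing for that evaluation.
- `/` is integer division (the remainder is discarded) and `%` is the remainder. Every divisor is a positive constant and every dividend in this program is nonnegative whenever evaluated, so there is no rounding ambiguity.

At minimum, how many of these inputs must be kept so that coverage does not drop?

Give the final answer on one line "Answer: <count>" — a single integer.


run #1 (d=0, s=4) runs B1->F, B2->T, B5->E, B4->T; records B1=F, B2=T, B4=T, B5=E
run #2 (d=10, s=4) runs B1->F, B2->F, B3->F, B5->E, B4->F, B6->F; records B1=F, B2=F, B3=F, B4=F, B5=E, B6=F
run #3 (d=10, s=0) runs B1->F, B2->F, B3->F, B5->S, B4->F, B6->F; records B1=F, B2=F, B3=F, B4=F, B5=S, B6=F
run #4 (d=6, s=8) runs B1->F, B2->T, B5->S, B4->F, B6->F; records B1=F, B2=T, B4=F, B5=S, B6=F
the full pool covers 9 outcomes: B1=F, B2=T, B2=F, B3=F, B4=T, B4=F, B5=S, B5=E, B6=F
no size-1 subset reaches all 9 outcomes (best union: 6/9)
inputs {1, 3} (size 2) cover everything; no size-2 subset with a lexicographically smaller index list covers all 9
Answer: 2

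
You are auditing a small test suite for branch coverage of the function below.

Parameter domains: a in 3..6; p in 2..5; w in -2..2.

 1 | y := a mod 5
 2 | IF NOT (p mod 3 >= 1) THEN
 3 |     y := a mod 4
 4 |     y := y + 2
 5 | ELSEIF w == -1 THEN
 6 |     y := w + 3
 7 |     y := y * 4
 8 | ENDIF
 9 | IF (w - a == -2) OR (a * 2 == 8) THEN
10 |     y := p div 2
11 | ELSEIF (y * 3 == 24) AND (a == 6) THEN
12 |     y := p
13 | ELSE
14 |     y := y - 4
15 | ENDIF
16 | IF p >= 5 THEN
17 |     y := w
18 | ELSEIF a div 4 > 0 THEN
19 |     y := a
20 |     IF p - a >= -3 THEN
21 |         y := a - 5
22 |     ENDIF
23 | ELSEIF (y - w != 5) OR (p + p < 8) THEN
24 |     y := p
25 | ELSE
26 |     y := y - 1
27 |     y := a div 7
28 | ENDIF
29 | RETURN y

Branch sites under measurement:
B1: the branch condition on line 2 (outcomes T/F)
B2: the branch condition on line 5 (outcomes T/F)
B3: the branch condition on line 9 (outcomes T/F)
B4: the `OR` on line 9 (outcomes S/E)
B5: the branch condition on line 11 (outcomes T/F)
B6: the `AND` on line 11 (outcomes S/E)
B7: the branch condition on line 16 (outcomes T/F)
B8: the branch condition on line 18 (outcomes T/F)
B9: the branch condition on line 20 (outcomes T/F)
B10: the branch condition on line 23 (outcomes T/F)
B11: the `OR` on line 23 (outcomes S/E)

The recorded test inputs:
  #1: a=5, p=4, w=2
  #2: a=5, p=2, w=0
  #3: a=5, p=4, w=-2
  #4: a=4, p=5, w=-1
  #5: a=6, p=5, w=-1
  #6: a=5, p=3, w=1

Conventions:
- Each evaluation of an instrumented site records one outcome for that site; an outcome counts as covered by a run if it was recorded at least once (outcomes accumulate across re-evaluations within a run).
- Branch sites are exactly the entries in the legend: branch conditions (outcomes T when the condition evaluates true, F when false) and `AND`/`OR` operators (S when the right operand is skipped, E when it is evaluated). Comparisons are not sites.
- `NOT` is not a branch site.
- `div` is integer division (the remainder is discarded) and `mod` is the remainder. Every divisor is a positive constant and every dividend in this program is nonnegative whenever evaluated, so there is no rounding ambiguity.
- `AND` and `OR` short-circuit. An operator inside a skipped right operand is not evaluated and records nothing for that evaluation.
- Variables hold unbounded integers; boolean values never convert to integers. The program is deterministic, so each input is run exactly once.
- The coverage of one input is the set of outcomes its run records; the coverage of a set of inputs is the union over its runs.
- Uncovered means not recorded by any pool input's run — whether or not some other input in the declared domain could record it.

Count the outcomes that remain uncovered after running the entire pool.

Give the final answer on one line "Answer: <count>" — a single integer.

#1 (a=5, p=4, w=2) -> B1->F, B2->F, B4->E, B3->F, B6->S, B5->F, B7->F, B8->T, B9->T; covered: B1=F, B2=F, B3=F, B4=E, B5=F, B6=S, B7=F, B8=T, B9=T
#2 (a=5, p=2, w=0) -> B1->F, B2->F, B4->E, B3->F, B6->S, B5->F, B7->F, B8->T, B9->T; covered: B1=F, B2=F, B3=F, B4=E, B5=F, B6=S, B7=F, B8=T, B9=T
#3 (a=5, p=4, w=-2) -> B1->F, B2->F, B4->E, B3->F, B6->S, B5->F, B7->F, B8->T, B9->T; covered: B1=F, B2=F, B3=F, B4=E, B5=F, B6=S, B7=F, B8=T, B9=T
#4 (a=4, p=5, w=-1) -> B1->F, B2->T, B4->E, B3->T, B7->T; covered: B1=F, B2=T, B3=T, B4=E, B7=T
#5 (a=6, p=5, w=-1) -> B1->F, B2->T, B4->E, B3->F, B6->E, B5->T, B7->T; covered: B1=F, B2=T, B3=F, B4=E, B5=T, B6=E, B7=T
#6 (a=5, p=3, w=1) -> B1->T, B4->E, B3->F, B6->S, B5->F, B7->F, B8->T, B9->T; covered: B1=T, B3=F, B4=E, B5=F, B6=S, B7=F, B8=T, B9=T
union over the pool: B1=T, B1=F, B2=T, B2=F, B3=T, B3=F, B4=E, B5=T, B5=F, B6=S, B6=E, B7=T, B7=F, B8=T, B9=T
uncovered (7 of 22): B4=S, B8=F, B9=F, B10=T, B10=F, B11=S, B11=E

Answer: 7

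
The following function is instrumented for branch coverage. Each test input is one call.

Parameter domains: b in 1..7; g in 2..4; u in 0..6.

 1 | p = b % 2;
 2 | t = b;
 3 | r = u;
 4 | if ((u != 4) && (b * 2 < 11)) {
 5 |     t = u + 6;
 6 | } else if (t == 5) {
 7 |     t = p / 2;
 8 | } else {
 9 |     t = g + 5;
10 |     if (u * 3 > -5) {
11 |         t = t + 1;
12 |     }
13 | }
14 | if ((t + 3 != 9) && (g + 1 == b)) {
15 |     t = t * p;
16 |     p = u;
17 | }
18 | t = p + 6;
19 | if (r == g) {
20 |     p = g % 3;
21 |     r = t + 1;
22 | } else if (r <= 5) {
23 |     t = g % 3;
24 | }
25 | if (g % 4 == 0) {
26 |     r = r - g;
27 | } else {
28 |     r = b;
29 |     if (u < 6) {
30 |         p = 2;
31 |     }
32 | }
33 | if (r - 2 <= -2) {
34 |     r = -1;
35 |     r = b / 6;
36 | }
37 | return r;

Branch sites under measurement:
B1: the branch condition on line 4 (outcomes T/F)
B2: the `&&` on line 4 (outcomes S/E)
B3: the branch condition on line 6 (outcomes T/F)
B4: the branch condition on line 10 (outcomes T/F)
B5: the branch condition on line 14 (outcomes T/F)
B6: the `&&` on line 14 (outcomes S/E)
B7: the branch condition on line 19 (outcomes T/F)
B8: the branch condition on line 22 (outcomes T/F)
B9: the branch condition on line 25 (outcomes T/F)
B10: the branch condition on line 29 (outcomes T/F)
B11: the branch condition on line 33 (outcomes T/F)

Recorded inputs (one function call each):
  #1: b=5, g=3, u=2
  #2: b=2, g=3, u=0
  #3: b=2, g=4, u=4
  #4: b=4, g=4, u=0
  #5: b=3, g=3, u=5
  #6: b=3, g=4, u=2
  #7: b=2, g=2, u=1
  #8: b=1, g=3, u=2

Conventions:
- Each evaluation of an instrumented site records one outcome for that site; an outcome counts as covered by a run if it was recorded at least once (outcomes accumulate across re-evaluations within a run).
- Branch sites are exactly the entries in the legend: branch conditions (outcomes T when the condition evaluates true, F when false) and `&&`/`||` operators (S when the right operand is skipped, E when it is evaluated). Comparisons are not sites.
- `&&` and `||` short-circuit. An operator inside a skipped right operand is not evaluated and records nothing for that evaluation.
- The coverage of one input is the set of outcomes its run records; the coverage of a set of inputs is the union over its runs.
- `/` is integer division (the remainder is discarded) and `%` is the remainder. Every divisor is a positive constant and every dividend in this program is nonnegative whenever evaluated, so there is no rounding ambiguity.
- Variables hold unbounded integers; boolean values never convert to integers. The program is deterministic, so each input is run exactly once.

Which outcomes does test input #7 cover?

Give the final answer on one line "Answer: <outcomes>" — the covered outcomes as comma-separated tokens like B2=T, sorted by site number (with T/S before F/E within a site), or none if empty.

Event log for input #7 (b=2, g=2, u=1):
  B2->E, B1->T, B6->E, B5->F, B7->F, B8->T, B9->F, B10->T, B11->F
deduplicating events, the covered set is: B1=T, B2=E, B5=F, B6=E, B7=F, B8=T, B9=F, B10=T, B11=F

Answer: B1=T, B2=E, B5=F, B6=E, B7=F, B8=T, B9=F, B10=T, B11=F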